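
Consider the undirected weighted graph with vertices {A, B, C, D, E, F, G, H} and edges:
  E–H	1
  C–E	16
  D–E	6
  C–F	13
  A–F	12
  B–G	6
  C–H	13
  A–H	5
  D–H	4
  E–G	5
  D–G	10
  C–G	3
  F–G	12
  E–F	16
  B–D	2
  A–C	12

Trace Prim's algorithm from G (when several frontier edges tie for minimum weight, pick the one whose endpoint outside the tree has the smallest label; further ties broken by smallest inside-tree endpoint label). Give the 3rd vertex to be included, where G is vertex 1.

E

Grow the tree from G using Prim:
Step 1: cheapest edge leaving the tree is C–G (3); add C.
Step 2: cheapest edge leaving the tree is E–G (5); add E.
Step 3: cheapest edge leaving the tree is E–H (1); add H.
Step 4: cheapest edge leaving the tree is D–H (4); add D.
Step 5: cheapest edge leaving the tree is B–D (2); add B.
Step 6: cheapest edge leaving the tree is A–H (5); add A.
Step 7: cheapest edge leaving the tree is A–F (12); add F.
Vertex order: G, C, E, H, D, B, A, F. The 3rd vertex is E.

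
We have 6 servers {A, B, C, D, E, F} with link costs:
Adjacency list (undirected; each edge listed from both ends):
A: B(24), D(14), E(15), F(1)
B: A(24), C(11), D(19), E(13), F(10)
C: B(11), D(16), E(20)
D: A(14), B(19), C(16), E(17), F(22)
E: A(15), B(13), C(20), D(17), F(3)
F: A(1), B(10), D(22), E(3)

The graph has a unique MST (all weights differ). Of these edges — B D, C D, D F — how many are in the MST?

Sort edges by weight, then run Kruskal:
A F (1): add. Components now {A,F} {B} {C} {D} {E}
E F (3): add. Components now {A,E,F} {B} {C} {D}
B F (10): add. Components now {A,B,E,F} {C} {D}
B C (11): add. Components now {A,B,C,E,F} {D}
B E (13): skip — B and E already connected.
A D (14): add. Components now {A,B,C,D,E,F}
MST edge set: {A F, E F, B F, B C, A D}.
Of the listed edges, {} are in the MST → 0.

0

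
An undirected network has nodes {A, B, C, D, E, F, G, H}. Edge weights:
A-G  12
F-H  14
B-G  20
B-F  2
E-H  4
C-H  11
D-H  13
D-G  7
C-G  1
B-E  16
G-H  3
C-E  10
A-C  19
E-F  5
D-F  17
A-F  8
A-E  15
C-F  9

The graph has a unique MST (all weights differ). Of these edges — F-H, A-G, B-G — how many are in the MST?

0

Sort edges by weight, then run Kruskal:
C-G (1): add — endpoints in different components.
B-F (2): add — endpoints in different components.
G-H (3): add — endpoints in different components.
E-H (4): add — endpoints in different components.
E-F (5): add — endpoints in different components.
D-G (7): add — endpoints in different components.
A-F (8): add — endpoints in different components.
MST edge set: {C-G, B-F, G-H, E-H, E-F, D-G, A-F}.
Of the listed edges, {} are in the MST → 0.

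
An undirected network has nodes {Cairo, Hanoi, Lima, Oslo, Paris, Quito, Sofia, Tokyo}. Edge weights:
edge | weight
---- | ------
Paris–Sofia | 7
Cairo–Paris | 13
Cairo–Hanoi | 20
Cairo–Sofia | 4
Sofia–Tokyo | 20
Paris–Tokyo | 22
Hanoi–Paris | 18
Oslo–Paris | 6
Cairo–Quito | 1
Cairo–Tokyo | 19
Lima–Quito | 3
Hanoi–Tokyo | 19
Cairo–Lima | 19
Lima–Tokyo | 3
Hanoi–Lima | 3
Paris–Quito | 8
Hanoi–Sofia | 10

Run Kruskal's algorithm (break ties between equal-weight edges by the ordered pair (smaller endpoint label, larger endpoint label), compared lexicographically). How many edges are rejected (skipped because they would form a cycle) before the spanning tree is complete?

Kruskal's algorithm — process edges by increasing weight (ties by edge label):
Cairo–Quito (1): add — endpoints in different components.
Hanoi–Lima (3): add — endpoints in different components.
Lima–Quito (3): add — endpoints in different components.
Lima–Tokyo (3): add — endpoints in different components.
Cairo–Sofia (4): add — endpoints in different components.
Oslo–Paris (6): add — endpoints in different components.
Paris–Sofia (7): add — endpoints in different components.
Edges rejected before the tree was complete: 0.

0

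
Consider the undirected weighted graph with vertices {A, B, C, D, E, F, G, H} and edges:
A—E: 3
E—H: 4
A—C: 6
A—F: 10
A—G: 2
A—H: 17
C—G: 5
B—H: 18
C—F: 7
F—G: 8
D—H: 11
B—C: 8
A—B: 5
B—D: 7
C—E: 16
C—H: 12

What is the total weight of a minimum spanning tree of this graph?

33

Kruskal's algorithm — process edges by increasing weight (ties by edge label):
A—G (2): add — endpoints in different components.
A—E (3): add — endpoints in different components.
E—H (4): add — endpoints in different components.
A—B (5): add — endpoints in different components.
C—G (5): add — endpoints in different components.
A—C (6): skip — A and C already connected.
B—D (7): add — endpoints in different components.
C—F (7): add — endpoints in different components.
MST edges: A—G, A—E, E—H, A—B, C—G, B—D, C—F; total weight 2+3+4+5+5+7+7 = 33.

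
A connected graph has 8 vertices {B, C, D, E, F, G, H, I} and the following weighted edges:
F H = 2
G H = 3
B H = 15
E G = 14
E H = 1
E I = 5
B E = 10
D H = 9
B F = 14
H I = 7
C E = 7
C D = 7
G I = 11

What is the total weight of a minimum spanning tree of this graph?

Grow the tree from E using Prim:
Step 1: frontier [E H 1, E I 5, C E 7, B E 10, E G 14] → take E H (1); add H.
Step 2: frontier [E I 5, C E 7, B E 10, E G 14, F H 2, G H 3, H I 7, D H 9, B H 15] → take F H (2); add F.
Step 3: frontier [E I 5, C E 7, B E 10, E G 14, B F 14, G H 3, H I 7, D H 9, B H 15] → take G H (3); add G.
Step 4: frontier [E I 5, C E 7, B E 10, B F 14, G I 11, H I 7, D H 9, B H 15] → take E I (5); add I.
Step 5: frontier [C E 7, B E 10, B F 14, D H 9, B H 15] → take C E (7); add C.
Step 6: frontier [C D 7, B E 10, B F 14, D H 9, B H 15] → take C D (7); add D.
Step 7: frontier [B E 10, B F 14, B H 15] → take B E (10); add B.
MST edges: E H, F H, G H, E I, C E, C D, B E; total weight 1+2+3+5+7+7+10 = 35.

35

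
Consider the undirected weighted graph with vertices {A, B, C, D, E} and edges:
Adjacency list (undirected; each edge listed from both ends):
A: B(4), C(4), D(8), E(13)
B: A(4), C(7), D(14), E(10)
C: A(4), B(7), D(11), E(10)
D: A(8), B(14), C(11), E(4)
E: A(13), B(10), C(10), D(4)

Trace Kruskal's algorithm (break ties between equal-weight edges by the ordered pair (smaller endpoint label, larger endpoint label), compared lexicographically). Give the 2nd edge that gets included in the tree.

Kruskal: consider edges lightest-first.
A-B (4): add — endpoints in different components.
A-C (4): add — endpoints in different components.
D-E (4): add — endpoints in different components.
B-C (7): skip — B and C already connected.
A-D (8): add — endpoints in different components.
The 2nd edge added is A-C.

A-C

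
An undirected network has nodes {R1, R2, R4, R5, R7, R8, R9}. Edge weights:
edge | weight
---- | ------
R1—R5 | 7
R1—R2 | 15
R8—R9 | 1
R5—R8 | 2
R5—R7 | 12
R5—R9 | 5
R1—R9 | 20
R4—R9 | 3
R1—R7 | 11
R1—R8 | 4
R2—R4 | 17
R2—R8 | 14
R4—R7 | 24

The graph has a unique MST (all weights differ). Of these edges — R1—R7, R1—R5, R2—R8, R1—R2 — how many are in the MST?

2

Sort edges by weight, then run Kruskal:
R8—R9 (1): add. Components now {R4} {R8,R9} {R1} {R2} {R7} {R5}
R5—R8 (2): add. Components now {R4} {R5,R8,R9} {R1} {R2} {R7}
R4—R9 (3): add. Components now {R4,R5,R8,R9} {R1} {R2} {R7}
R1—R8 (4): add. Components now {R1,R4,R5,R8,R9} {R2} {R7}
R5—R9 (5): skip — R9 and R5 already connected.
R1—R5 (7): skip — R1 and R5 already connected.
R1—R7 (11): add. Components now {R1,R4,R5,R7,R8,R9} {R2}
R5—R7 (12): skip — R7 and R5 already connected.
R2—R8 (14): add. Components now {R1,R2,R4,R5,R7,R8,R9}
MST edge set: {R8—R9, R5—R8, R4—R9, R1—R8, R1—R7, R2—R8}.
Of the listed edges, {R1—R7, R2—R8} are in the MST → 2.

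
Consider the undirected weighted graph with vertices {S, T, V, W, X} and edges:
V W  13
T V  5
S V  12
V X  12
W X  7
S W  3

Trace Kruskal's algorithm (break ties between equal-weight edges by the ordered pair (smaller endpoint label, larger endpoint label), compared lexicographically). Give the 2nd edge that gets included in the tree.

T-V

Kruskal's algorithm — process edges by increasing weight (ties by edge label):
S W (3): add. Components now {S,W} {T} {V} {X}
T V (5): add. Components now {S,W} {T,V} {X}
W X (7): add. Components now {S,W,X} {T,V}
S V (12): add. Components now {S,T,V,W,X}
The 2nd edge added is T V.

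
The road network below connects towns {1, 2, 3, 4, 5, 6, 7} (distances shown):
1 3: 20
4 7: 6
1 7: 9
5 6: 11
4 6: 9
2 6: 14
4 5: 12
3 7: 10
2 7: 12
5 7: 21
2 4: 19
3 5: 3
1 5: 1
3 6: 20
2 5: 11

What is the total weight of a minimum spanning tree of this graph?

Prim, starting at 5.
Step 1: cheapest edge leaving the tree is 1 5 (1); add 1.
Step 2: cheapest edge leaving the tree is 3 5 (3); add 3.
Step 3: cheapest edge leaving the tree is 1 7 (9); add 7.
Step 4: cheapest edge leaving the tree is 4 7 (6); add 4.
Step 5: cheapest edge leaving the tree is 4 6 (9); add 6.
Step 6: cheapest edge leaving the tree is 2 5 (11); add 2.
MST edges: 1 5, 3 5, 1 7, 4 7, 4 6, 2 5; total weight 1+3+9+6+9+11 = 39.

39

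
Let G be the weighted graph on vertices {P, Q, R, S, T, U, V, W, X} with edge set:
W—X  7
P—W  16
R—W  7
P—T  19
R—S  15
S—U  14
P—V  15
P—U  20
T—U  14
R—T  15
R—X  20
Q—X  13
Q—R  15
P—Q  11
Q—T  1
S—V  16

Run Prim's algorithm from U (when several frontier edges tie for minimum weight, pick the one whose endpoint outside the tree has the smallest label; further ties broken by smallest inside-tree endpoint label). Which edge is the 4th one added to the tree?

Prim, starting at U.
Step 1: cheapest edge leaving the tree is S—U (14); add S.
Step 2: cheapest edge leaving the tree is T—U (14); add T.
Step 3: cheapest edge leaving the tree is Q—T (1); add Q.
Step 4: cheapest edge leaving the tree is P—Q (11); add P.
Step 5: cheapest edge leaving the tree is Q—X (13); add X.
Step 6: cheapest edge leaving the tree is W—X (7); add W.
Step 7: cheapest edge leaving the tree is R—W (7); add R.
Step 8: cheapest edge leaving the tree is P—V (15); add V.
The 4th edge added is P—Q.

P-Q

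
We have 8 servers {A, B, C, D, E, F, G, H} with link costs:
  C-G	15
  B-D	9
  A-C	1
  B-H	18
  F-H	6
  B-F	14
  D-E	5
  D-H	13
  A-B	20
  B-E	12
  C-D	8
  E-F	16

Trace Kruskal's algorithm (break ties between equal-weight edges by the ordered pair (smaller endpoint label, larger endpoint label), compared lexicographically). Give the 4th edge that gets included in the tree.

Kruskal's algorithm — process edges by increasing weight (ties by edge label):
A-C (1): add — endpoints in different components.
D-E (5): add — endpoints in different components.
F-H (6): add — endpoints in different components.
C-D (8): add — endpoints in different components.
B-D (9): add — endpoints in different components.
B-E (12): skip — B and E already connected.
D-H (13): add — endpoints in different components.
B-F (14): skip — B and F already connected.
C-G (15): add — endpoints in different components.
The 4th edge added is C-D.

C-D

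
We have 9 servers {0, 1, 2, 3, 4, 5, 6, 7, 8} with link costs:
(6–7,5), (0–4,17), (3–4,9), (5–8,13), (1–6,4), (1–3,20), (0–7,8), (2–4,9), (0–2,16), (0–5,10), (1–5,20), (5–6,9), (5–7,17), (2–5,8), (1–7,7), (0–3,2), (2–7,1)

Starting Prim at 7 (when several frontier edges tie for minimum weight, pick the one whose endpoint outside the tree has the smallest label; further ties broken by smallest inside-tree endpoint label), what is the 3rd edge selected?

1-6

Prim, starting at 7.
Step 1: cheapest edge leaving the tree is 2–7 (1); add 2.
Step 2: cheapest edge leaving the tree is 6–7 (5); add 6.
Step 3: cheapest edge leaving the tree is 1–6 (4); add 1.
Step 4: cheapest edge leaving the tree is 0–7 (8); add 0.
Step 5: cheapest edge leaving the tree is 0–3 (2); add 3.
Step 6: cheapest edge leaving the tree is 2–5 (8); add 5.
Step 7: cheapest edge leaving the tree is 2–4 (9); add 4.
Step 8: cheapest edge leaving the tree is 5–8 (13); add 8.
The 3rd edge added is 1–6.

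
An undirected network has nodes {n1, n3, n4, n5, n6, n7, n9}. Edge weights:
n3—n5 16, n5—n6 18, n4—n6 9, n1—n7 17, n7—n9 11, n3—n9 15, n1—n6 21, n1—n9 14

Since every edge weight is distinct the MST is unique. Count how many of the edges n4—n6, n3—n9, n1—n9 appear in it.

3

Sort edges by weight, then run Kruskal:
n4—n6 (9): add — endpoints in different components.
n7—n9 (11): add — endpoints in different components.
n1—n9 (14): add — endpoints in different components.
n3—n9 (15): add — endpoints in different components.
n3—n5 (16): add — endpoints in different components.
n1—n7 (17): skip — n1 and n7 already connected.
n5—n6 (18): add — endpoints in different components.
MST edge set: {n4—n6, n7—n9, n1—n9, n3—n9, n3—n5, n5—n6}.
Of the listed edges, {n4—n6, n3—n9, n1—n9} are in the MST → 3.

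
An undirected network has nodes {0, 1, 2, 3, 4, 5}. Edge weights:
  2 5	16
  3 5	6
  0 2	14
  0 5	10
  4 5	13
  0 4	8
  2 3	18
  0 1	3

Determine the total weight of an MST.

Prim, starting at 5.
Step 1: cheapest edge leaving the tree is 3 5 (6); add 3.
Step 2: cheapest edge leaving the tree is 0 5 (10); add 0.
Step 3: cheapest edge leaving the tree is 0 1 (3); add 1.
Step 4: cheapest edge leaving the tree is 0 4 (8); add 4.
Step 5: cheapest edge leaving the tree is 0 2 (14); add 2.
MST edges: 3 5, 0 5, 0 1, 0 4, 0 2; total weight 6+10+3+8+14 = 41.

41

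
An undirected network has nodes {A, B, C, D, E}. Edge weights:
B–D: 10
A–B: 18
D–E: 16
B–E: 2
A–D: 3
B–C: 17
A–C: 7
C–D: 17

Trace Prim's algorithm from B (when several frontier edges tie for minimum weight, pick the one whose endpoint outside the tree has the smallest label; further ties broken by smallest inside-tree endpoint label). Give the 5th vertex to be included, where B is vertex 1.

C

Prim's algorithm from B:
Step 1: frontier [B–E 2, B–D 10, B–C 17, A–B 18] → take B–E (2); add E.
Step 2: frontier [B–D 10, B–C 17, A–B 18, D–E 16] → take B–D (10); add D.
Step 3: frontier [B–C 17, A–B 18, A–D 3, C–D 17] → take A–D (3); add A.
Step 4: frontier [A–C 7, B–C 17, C–D 17] → take A–C (7); add C.
Vertex order: B, E, D, A, C. The 5th vertex is C.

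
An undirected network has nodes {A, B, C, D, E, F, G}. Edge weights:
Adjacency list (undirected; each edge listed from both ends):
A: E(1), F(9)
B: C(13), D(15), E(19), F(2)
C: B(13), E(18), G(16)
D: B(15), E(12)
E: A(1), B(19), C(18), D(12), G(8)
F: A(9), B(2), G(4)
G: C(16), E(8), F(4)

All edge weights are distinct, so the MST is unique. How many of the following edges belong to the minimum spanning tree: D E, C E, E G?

Kruskal: consider edges lightest-first.
A E (1): add — endpoints in different components.
B F (2): add — endpoints in different components.
F G (4): add — endpoints in different components.
E G (8): add — endpoints in different components.
A F (9): skip — A and F already connected.
D E (12): add — endpoints in different components.
B C (13): add — endpoints in different components.
MST edge set: {A E, B F, F G, E G, D E, B C}.
Of the listed edges, {D E, E G} are in the MST → 2.

2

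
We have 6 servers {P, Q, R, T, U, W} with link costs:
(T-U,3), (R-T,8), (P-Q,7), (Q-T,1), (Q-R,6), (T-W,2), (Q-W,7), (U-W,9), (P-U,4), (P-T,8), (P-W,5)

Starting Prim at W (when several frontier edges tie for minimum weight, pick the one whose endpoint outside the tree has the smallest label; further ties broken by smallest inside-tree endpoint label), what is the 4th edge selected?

P-U

Grow the tree from W using Prim:
Step 1: cheapest edge leaving the tree is T-W (2); add T.
Step 2: cheapest edge leaving the tree is Q-T (1); add Q.
Step 3: cheapest edge leaving the tree is T-U (3); add U.
Step 4: cheapest edge leaving the tree is P-U (4); add P.
Step 5: cheapest edge leaving the tree is Q-R (6); add R.
The 4th edge added is P-U.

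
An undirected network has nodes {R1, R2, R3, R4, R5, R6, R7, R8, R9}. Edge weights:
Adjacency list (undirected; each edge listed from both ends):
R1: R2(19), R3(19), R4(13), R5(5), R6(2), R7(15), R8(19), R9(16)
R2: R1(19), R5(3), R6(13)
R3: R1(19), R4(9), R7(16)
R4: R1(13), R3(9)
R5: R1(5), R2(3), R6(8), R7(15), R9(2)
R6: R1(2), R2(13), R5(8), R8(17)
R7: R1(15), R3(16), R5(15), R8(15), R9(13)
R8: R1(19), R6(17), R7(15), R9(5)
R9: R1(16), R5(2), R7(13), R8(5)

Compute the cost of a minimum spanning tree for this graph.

52

Prim's algorithm from R2:
Step 1: cheapest edge leaving the tree is R2—R5 (3); add R5.
Step 2: cheapest edge leaving the tree is R5—R9 (2); add R9.
Step 3: cheapest edge leaving the tree is R1—R5 (5); add R1.
Step 4: cheapest edge leaving the tree is R1—R6 (2); add R6.
Step 5: cheapest edge leaving the tree is R8—R9 (5); add R8.
Step 6: cheapest edge leaving the tree is R1—R4 (13); add R4.
Step 7: cheapest edge leaving the tree is R3—R4 (9); add R3.
Step 8: cheapest edge leaving the tree is R7—R9 (13); add R7.
MST edges: R2—R5, R5—R9, R1—R5, R1—R6, R8—R9, R1—R4, R3—R4, R7—R9; total weight 3+2+5+2+5+13+9+13 = 52.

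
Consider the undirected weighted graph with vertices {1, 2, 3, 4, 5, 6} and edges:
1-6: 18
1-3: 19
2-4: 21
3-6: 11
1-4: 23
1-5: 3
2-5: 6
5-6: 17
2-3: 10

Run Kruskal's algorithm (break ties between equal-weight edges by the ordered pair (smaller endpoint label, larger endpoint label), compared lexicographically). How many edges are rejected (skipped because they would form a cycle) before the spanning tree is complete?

Kruskal's algorithm — process edges by increasing weight (ties by edge label):
1-5 (3): add. Components now {1,5} {2} {3} {4} {6}
2-5 (6): add. Components now {1,2,5} {3} {4} {6}
2-3 (10): add. Components now {1,2,3,5} {4} {6}
3-6 (11): add. Components now {1,2,3,5,6} {4}
5-6 (17): skip — 5 and 6 already connected.
1-6 (18): skip — 1 and 6 already connected.
1-3 (19): skip — 1 and 3 already connected.
2-4 (21): add. Components now {1,2,3,4,5,6}
Edges rejected before the tree was complete: 3.

3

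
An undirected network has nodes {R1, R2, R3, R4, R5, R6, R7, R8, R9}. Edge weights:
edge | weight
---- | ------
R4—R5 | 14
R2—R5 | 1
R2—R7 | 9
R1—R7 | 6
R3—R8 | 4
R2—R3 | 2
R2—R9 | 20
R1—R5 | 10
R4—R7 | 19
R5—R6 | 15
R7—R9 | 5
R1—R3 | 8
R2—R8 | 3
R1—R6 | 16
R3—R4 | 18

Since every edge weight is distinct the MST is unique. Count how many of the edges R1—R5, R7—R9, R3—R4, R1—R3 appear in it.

2

Kruskal: consider edges lightest-first.
R2—R5 (1): add — endpoints in different components.
R2—R3 (2): add — endpoints in different components.
R2—R8 (3): add — endpoints in different components.
R3—R8 (4): skip — R3 and R8 already connected.
R7—R9 (5): add — endpoints in different components.
R1—R7 (6): add — endpoints in different components.
R1—R3 (8): add — endpoints in different components.
R2—R7 (9): skip — R7 and R2 already connected.
R1—R5 (10): skip — R1 and R5 already connected.
R4—R5 (14): add — endpoints in different components.
R5—R6 (15): add — endpoints in different components.
MST edge set: {R2—R5, R2—R3, R2—R8, R7—R9, R1—R7, R1—R3, R4—R5, R5—R6}.
Of the listed edges, {R7—R9, R1—R3} are in the MST → 2.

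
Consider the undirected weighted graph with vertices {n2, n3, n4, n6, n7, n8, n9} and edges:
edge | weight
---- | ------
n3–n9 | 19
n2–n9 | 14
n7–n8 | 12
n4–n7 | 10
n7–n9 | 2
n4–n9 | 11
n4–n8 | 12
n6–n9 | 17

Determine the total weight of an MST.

Sort edges by weight, then run Kruskal:
n7–n9 (2): add — endpoints in different components.
n4–n7 (10): add — endpoints in different components.
n4–n9 (11): skip — n4 and n9 already connected.
n4–n8 (12): add — endpoints in different components.
n7–n8 (12): skip — n8 and n7 already connected.
n2–n9 (14): add — endpoints in different components.
n6–n9 (17): add — endpoints in different components.
n3–n9 (19): add — endpoints in different components.
MST edges: n7–n9, n4–n7, n4–n8, n2–n9, n6–n9, n3–n9; total weight 2+10+12+14+17+19 = 74.

74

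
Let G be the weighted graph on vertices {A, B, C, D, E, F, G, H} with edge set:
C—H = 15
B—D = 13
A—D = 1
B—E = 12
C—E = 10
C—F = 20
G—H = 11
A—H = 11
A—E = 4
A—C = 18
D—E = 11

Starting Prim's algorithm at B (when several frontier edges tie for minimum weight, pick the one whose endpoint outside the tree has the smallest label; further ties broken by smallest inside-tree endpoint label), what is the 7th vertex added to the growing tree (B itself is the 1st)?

Prim's algorithm from B:
Step 1: frontier [B—E 12, B—D 13] → take B—E (12); add E.
Step 2: frontier [B—D 13, A—E 4, C—E 10, D—E 11] → take A—E (4); add A.
Step 3: frontier [A—D 1, A—H 11, A—C 18, B—D 13, C—E 10, D—E 11] → take A—D (1); add D.
Step 4: frontier [A—H 11, A—C 18, C—E 10] → take C—E (10); add C.
Step 5: frontier [A—H 11, C—H 15, C—F 20] → take A—H (11); add H.
Step 6: frontier [C—F 20, G—H 11] → take G—H (11); add G.
Step 7: frontier [C—F 20] → take C—F (20); add F.
Vertex order: B, E, A, D, C, H, G, F. The 7th vertex is G.

G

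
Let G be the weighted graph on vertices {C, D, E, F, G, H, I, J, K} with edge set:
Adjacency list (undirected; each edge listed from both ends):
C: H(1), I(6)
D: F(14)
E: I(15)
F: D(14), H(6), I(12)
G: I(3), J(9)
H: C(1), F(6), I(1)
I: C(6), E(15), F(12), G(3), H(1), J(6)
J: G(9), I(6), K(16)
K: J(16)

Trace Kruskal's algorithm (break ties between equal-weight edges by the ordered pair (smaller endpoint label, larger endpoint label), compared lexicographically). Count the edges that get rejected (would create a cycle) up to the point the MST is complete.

Kruskal: consider edges lightest-first.
C-H (1): add — endpoints in different components.
H-I (1): add — endpoints in different components.
G-I (3): add — endpoints in different components.
C-I (6): skip — C and I already connected.
F-H (6): add — endpoints in different components.
I-J (6): add — endpoints in different components.
G-J (9): skip — G and J already connected.
F-I (12): skip — F and I already connected.
D-F (14): add — endpoints in different components.
E-I (15): add — endpoints in different components.
J-K (16): add — endpoints in different components.
Edges rejected before the tree was complete: 3.

3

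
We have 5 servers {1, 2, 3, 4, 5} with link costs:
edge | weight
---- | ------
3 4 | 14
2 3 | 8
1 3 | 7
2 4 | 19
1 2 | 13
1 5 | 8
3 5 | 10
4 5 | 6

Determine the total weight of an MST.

29

Prim's algorithm from 3:
Step 1: cheapest edge leaving the tree is 1 3 (7); add 1.
Step 2: cheapest edge leaving the tree is 2 3 (8); add 2.
Step 3: cheapest edge leaving the tree is 1 5 (8); add 5.
Step 4: cheapest edge leaving the tree is 4 5 (6); add 4.
MST edges: 1 3, 2 3, 1 5, 4 5; total weight 7+8+8+6 = 29.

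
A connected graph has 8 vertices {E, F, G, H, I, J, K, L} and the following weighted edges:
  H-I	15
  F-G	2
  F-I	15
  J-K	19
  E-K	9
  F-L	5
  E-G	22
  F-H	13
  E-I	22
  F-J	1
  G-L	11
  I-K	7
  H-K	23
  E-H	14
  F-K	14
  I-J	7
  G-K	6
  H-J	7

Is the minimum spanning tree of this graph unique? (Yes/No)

No

Kruskal's algorithm — process edges by increasing weight (ties by edge label):
F-J (1): add — endpoints in different components.
F-G (2): add — endpoints in different components.
F-L (5): add — endpoints in different components.
G-K (6): add — endpoints in different components.
H-J (7): add — endpoints in different components.
I-J (7): add — endpoints in different components.
I-K (7): skip — I and K already connected.
E-K (9): add — endpoints in different components.
Non-tree edge I-K has weight 7, equal to the heaviest edge on its tree cycle — swapping gives another MST of the same weight. Not unique.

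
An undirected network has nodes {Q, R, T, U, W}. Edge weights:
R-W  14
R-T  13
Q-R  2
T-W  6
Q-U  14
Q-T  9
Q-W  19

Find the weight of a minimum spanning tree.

Sort edges by weight, then run Kruskal:
Q-R (2): add — endpoints in different components.
T-W (6): add — endpoints in different components.
Q-T (9): add — endpoints in different components.
R-T (13): skip — T and R already connected.
Q-U (14): add — endpoints in different components.
MST edges: Q-R, T-W, Q-T, Q-U; total weight 2+6+9+14 = 31.

31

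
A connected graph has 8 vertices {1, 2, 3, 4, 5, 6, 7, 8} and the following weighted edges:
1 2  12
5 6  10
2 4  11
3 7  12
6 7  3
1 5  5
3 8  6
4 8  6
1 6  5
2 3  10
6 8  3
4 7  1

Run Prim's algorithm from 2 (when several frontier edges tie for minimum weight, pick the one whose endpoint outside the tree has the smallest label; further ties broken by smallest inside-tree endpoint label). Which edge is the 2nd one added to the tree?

Prim, starting at 2.
Step 1: cheapest edge leaving the tree is 2 3 (10); add 3.
Step 2: cheapest edge leaving the tree is 3 8 (6); add 8.
Step 3: cheapest edge leaving the tree is 6 8 (3); add 6.
Step 4: cheapest edge leaving the tree is 6 7 (3); add 7.
Step 5: cheapest edge leaving the tree is 4 7 (1); add 4.
Step 6: cheapest edge leaving the tree is 1 6 (5); add 1.
Step 7: cheapest edge leaving the tree is 1 5 (5); add 5.
The 2nd edge added is 3 8.

3-8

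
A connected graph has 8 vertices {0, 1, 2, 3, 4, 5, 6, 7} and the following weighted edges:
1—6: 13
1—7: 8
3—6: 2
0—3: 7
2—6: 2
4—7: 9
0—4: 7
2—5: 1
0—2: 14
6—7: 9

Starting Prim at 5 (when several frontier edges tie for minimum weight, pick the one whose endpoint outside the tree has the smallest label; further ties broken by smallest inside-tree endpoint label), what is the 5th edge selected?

0-4

Grow the tree from 5 using Prim:
Step 1: cheapest edge leaving the tree is 2—5 (1); add 2.
Step 2: cheapest edge leaving the tree is 2—6 (2); add 6.
Step 3: cheapest edge leaving the tree is 3—6 (2); add 3.
Step 4: cheapest edge leaving the tree is 0—3 (7); add 0.
Step 5: cheapest edge leaving the tree is 0—4 (7); add 4.
Step 6: cheapest edge leaving the tree is 4—7 (9); add 7.
Step 7: cheapest edge leaving the tree is 1—7 (8); add 1.
The 5th edge added is 0—4.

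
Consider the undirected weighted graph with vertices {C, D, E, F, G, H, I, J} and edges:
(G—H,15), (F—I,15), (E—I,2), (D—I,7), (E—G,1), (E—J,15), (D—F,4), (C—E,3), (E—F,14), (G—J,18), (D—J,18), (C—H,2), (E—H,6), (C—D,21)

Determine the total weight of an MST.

Sort edges by weight, then run Kruskal:
E—G (1): add — endpoints in different components.
C—H (2): add — endpoints in different components.
E—I (2): add — endpoints in different components.
C—E (3): add — endpoints in different components.
D—F (4): add — endpoints in different components.
E—H (6): skip — E and H already connected.
D—I (7): add — endpoints in different components.
E—F (14): skip — E and F already connected.
E—J (15): add — endpoints in different components.
MST edges: E—G, C—H, E—I, C—E, D—F, D—I, E—J; total weight 1+2+2+3+4+7+15 = 34.

34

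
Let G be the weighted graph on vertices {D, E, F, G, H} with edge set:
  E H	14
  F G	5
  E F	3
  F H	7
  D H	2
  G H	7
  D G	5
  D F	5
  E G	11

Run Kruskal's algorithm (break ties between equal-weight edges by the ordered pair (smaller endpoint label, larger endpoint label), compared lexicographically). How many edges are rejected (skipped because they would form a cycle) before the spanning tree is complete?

Kruskal: consider edges lightest-first.
D H (2): add. Components now {D,H} {E} {F} {G}
E F (3): add. Components now {D,H} {E,F} {G}
D F (5): add. Components now {D,E,F,H} {G}
D G (5): add. Components now {D,E,F,G,H}
Edges rejected before the tree was complete: 0.

0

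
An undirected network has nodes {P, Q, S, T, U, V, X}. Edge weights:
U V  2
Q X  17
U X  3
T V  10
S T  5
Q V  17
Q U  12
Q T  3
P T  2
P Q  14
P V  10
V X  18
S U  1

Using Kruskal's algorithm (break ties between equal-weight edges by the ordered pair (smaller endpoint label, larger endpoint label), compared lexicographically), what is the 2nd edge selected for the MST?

Kruskal: consider edges lightest-first.
S U (1): add — endpoints in different components.
P T (2): add — endpoints in different components.
U V (2): add — endpoints in different components.
Q T (3): add — endpoints in different components.
U X (3): add — endpoints in different components.
S T (5): add — endpoints in different components.
The 2nd edge added is P T.

P-T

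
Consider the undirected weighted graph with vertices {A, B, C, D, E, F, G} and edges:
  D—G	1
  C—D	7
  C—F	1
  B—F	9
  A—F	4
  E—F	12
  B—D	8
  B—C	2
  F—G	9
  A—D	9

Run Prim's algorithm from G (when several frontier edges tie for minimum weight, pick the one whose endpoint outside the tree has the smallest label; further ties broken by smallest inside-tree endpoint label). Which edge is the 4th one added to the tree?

Grow the tree from G using Prim:
Step 1: cheapest edge leaving the tree is D—G (1); add D.
Step 2: cheapest edge leaving the tree is C—D (7); add C.
Step 3: cheapest edge leaving the tree is C—F (1); add F.
Step 4: cheapest edge leaving the tree is B—C (2); add B.
Step 5: cheapest edge leaving the tree is A—F (4); add A.
Step 6: cheapest edge leaving the tree is E—F (12); add E.
The 4th edge added is B—C.

B-C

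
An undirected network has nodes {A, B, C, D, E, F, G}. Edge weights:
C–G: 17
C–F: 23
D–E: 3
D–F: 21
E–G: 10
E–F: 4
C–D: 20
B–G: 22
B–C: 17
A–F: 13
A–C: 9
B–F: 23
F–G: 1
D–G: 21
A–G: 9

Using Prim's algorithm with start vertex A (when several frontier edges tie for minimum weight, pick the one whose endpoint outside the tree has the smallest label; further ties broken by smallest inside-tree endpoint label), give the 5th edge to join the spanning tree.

Grow the tree from A using Prim:
Step 1: cheapest edge leaving the tree is A–C (9); add C.
Step 2: cheapest edge leaving the tree is A–G (9); add G.
Step 3: cheapest edge leaving the tree is F–G (1); add F.
Step 4: cheapest edge leaving the tree is E–F (4); add E.
Step 5: cheapest edge leaving the tree is D–E (3); add D.
Step 6: cheapest edge leaving the tree is B–C (17); add B.
The 5th edge added is D–E.

D-E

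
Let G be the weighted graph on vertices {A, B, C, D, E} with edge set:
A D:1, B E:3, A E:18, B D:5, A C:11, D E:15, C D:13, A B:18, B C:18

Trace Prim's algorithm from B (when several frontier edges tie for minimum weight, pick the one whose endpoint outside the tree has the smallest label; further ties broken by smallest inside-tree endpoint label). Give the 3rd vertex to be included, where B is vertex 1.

D

Grow the tree from B using Prim:
Step 1: cheapest edge leaving the tree is B E (3); add E.
Step 2: cheapest edge leaving the tree is B D (5); add D.
Step 3: cheapest edge leaving the tree is A D (1); add A.
Step 4: cheapest edge leaving the tree is A C (11); add C.
Vertex order: B, E, D, A, C. The 3rd vertex is D.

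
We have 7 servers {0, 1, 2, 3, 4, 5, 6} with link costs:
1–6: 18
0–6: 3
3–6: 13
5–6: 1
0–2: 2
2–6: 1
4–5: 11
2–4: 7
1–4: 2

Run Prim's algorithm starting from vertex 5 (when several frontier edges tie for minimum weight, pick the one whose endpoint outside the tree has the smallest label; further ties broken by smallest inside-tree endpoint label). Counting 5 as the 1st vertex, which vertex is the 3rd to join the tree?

2

Grow the tree from 5 using Prim:
Step 1: cheapest edge leaving the tree is 5–6 (1); add 6.
Step 2: cheapest edge leaving the tree is 2–6 (1); add 2.
Step 3: cheapest edge leaving the tree is 0–2 (2); add 0.
Step 4: cheapest edge leaving the tree is 2–4 (7); add 4.
Step 5: cheapest edge leaving the tree is 1–4 (2); add 1.
Step 6: cheapest edge leaving the tree is 3–6 (13); add 3.
Vertex order: 5, 6, 2, 0, 4, 1, 3. The 3rd vertex is 2.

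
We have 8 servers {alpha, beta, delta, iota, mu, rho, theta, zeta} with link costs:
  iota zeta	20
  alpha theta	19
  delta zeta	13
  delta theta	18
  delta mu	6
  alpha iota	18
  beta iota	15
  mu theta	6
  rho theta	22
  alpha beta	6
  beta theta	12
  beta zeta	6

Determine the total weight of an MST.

73

Prim's algorithm from alpha:
Step 1: cheapest edge leaving the tree is alpha beta (6); add beta.
Step 2: cheapest edge leaving the tree is beta zeta (6); add zeta.
Step 3: cheapest edge leaving the tree is beta theta (12); add theta.
Step 4: cheapest edge leaving the tree is mu theta (6); add mu.
Step 5: cheapest edge leaving the tree is delta mu (6); add delta.
Step 6: cheapest edge leaving the tree is beta iota (15); add iota.
Step 7: cheapest edge leaving the tree is rho theta (22); add rho.
MST edges: alpha beta, beta zeta, beta theta, mu theta, delta mu, beta iota, rho theta; total weight 6+6+12+6+6+15+22 = 73.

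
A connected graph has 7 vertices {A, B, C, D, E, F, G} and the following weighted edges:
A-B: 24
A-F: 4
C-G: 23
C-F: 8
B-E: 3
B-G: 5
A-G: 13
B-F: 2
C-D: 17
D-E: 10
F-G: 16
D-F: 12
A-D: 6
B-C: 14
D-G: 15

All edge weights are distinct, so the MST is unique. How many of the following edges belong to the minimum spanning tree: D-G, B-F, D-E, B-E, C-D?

2

Kruskal's algorithm — process edges by increasing weight (ties by edge label):
B-F (2): add — endpoints in different components.
B-E (3): add — endpoints in different components.
A-F (4): add — endpoints in different components.
B-G (5): add — endpoints in different components.
A-D (6): add — endpoints in different components.
C-F (8): add — endpoints in different components.
MST edge set: {B-F, B-E, A-F, B-G, A-D, C-F}.
Of the listed edges, {B-F, B-E} are in the MST → 2.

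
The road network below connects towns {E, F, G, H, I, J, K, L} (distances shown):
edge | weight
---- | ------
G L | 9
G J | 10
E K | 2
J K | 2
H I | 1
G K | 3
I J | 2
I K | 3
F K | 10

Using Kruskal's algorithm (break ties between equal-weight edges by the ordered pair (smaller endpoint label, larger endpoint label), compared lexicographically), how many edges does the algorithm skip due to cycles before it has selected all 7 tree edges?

1

Kruskal's algorithm — process edges by increasing weight (ties by edge label):
H I (1): add — endpoints in different components.
E K (2): add — endpoints in different components.
I J (2): add — endpoints in different components.
J K (2): add — endpoints in different components.
G K (3): add — endpoints in different components.
I K (3): skip — I and K already connected.
G L (9): add — endpoints in different components.
F K (10): add — endpoints in different components.
Edges rejected before the tree was complete: 1.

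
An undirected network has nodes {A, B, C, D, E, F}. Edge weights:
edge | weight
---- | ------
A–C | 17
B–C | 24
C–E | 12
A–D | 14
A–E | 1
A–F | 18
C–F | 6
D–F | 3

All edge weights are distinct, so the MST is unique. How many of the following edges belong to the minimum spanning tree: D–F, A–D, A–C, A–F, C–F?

Sort edges by weight, then run Kruskal:
A–E (1): add — endpoints in different components.
D–F (3): add — endpoints in different components.
C–F (6): add — endpoints in different components.
C–E (12): add — endpoints in different components.
A–D (14): skip — A and D already connected.
A–C (17): skip — A and C already connected.
A–F (18): skip — A and F already connected.
B–C (24): add — endpoints in different components.
MST edge set: {A–E, D–F, C–F, C–E, B–C}.
Of the listed edges, {D–F, C–F} are in the MST → 2.

2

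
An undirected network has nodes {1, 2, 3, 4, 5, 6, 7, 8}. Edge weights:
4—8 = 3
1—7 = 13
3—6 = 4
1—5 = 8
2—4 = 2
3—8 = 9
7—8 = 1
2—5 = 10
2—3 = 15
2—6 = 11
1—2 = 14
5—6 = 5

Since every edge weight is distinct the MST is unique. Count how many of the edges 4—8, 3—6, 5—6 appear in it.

3

Sort edges by weight, then run Kruskal:
7—8 (1): add — endpoints in different components.
2—4 (2): add — endpoints in different components.
4—8 (3): add — endpoints in different components.
3—6 (4): add — endpoints in different components.
5—6 (5): add — endpoints in different components.
1—5 (8): add — endpoints in different components.
3—8 (9): add — endpoints in different components.
MST edge set: {7—8, 2—4, 4—8, 3—6, 5—6, 1—5, 3—8}.
Of the listed edges, {4—8, 3—6, 5—6} are in the MST → 3.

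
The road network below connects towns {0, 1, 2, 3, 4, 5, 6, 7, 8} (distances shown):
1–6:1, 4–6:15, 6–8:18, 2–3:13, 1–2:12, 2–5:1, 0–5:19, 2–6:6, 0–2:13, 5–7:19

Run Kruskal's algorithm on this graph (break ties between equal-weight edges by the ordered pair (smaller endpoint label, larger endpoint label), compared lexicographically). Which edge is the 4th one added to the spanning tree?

Kruskal's algorithm — process edges by increasing weight (ties by edge label):
1–6 (1): add — endpoints in different components.
2–5 (1): add — endpoints in different components.
2–6 (6): add — endpoints in different components.
1–2 (12): skip — 1 and 2 already connected.
0–2 (13): add — endpoints in different components.
2–3 (13): add — endpoints in different components.
4–6 (15): add — endpoints in different components.
6–8 (18): add — endpoints in different components.
0–5 (19): skip — 0 and 5 already connected.
5–7 (19): add — endpoints in different components.
The 4th edge added is 0–2.

0-2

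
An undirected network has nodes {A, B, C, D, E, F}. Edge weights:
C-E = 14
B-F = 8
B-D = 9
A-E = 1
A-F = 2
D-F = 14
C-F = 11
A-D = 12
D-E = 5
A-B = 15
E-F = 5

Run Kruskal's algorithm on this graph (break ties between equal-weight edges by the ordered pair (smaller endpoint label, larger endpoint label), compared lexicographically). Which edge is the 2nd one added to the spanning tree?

Kruskal: consider edges lightest-first.
A-E (1): add — endpoints in different components.
A-F (2): add — endpoints in different components.
D-E (5): add — endpoints in different components.
E-F (5): skip — E and F already connected.
B-F (8): add — endpoints in different components.
B-D (9): skip — B and D already connected.
C-F (11): add — endpoints in different components.
The 2nd edge added is A-F.

A-F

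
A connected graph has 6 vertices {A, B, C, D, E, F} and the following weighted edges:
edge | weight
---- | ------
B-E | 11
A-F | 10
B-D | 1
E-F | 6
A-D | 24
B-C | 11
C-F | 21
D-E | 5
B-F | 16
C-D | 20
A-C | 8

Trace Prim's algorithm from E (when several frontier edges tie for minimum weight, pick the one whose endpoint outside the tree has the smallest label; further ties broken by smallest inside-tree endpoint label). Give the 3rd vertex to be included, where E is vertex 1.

Grow the tree from E using Prim:
Step 1: frontier [D-E 5, E-F 6, B-E 11] → take D-E (5); add D.
Step 2: frontier [B-D 1, C-D 20, A-D 24, E-F 6, B-E 11] → take B-D (1); add B.
Step 3: frontier [B-C 11, B-F 16, C-D 20, A-D 24, E-F 6] → take E-F (6); add F.
Step 4: frontier [B-C 11, C-D 20, A-D 24, A-F 10, C-F 21] → take A-F (10); add A.
Step 5: frontier [A-C 8, B-C 11, C-D 20, C-F 21] → take A-C (8); add C.
Vertex order: E, D, B, F, A, C. The 3rd vertex is B.

B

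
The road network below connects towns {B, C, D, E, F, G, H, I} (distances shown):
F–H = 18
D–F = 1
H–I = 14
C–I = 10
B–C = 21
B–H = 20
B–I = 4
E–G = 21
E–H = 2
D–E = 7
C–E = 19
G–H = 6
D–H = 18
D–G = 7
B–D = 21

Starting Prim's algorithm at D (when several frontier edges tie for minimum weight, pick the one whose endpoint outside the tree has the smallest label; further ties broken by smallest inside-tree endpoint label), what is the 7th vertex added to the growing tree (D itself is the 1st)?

Prim, starting at D.
Step 1: cheapest edge leaving the tree is D–F (1); add F.
Step 2: cheapest edge leaving the tree is D–E (7); add E.
Step 3: cheapest edge leaving the tree is E–H (2); add H.
Step 4: cheapest edge leaving the tree is G–H (6); add G.
Step 5: cheapest edge leaving the tree is H–I (14); add I.
Step 6: cheapest edge leaving the tree is B–I (4); add B.
Step 7: cheapest edge leaving the tree is C–I (10); add C.
Vertex order: D, F, E, H, G, I, B, C. The 7th vertex is B.

B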